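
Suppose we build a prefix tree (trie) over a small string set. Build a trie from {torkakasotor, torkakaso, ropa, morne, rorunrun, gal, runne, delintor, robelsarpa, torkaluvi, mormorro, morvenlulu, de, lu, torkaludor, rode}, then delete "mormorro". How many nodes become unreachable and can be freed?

After clearing the end-marker at "mormorro", prune upward until reaching a node still needed by another word.
The suffix "morro" (5 nodes) is used only by "mormorro"; the node for "mor" still has the child "n", so pruning stops there.
Nodes removed: 5

5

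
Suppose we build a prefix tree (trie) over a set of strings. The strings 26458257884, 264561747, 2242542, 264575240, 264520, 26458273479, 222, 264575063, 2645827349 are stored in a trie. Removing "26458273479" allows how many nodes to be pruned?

After clearing the end-marker at "26458273479", prune upward until reaching a node still needed by another word.
The suffix "79" (2 nodes) is used only by "26458273479"; the node for "264582734" still has the child "9", so pruning stops there.
Nodes removed: 2

2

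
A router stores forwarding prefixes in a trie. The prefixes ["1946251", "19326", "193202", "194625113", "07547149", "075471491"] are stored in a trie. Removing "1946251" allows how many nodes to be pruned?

0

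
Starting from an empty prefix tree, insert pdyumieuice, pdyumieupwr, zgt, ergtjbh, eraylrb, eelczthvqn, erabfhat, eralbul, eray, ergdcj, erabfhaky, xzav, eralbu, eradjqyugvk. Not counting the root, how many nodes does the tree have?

Count nodes per top-level branch (shared prefixes stored once):
  'e'-branch (eelczthvqn, erabfhaky, erabfhat, eradjqyugvk, eralbu, eralbul, eray, eraylrb, ergdcj, ergtjbh): 43 nodes
  'p'-branch (pdyumieuice, pdyumieupwr): 14 nodes
  'x'-branch (xzav): 4 nodes
  'z'-branch (zgt): 3 nodes
Sum: 64

64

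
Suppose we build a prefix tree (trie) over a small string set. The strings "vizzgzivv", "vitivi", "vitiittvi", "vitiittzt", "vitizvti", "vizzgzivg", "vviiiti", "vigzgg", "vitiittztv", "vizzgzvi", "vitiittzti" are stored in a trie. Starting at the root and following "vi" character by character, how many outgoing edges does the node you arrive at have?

3

The children of the "vi" node are the distinct next characters among strings starting with "vi".
Characters that immediately follow "vi" among the stored strings: {g, t, z}.
That node has 3 child edges.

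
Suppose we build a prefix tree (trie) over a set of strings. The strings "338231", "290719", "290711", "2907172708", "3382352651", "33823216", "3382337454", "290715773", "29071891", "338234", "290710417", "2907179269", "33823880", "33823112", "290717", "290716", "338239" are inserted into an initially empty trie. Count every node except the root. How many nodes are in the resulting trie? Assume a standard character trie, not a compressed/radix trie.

54

For each word, the new-node count is its length minus the longest prefix already in the trie:
  "338231" → 6 new (3, 3, 8, 2, 3, 1)
  "290719" → 6 new (2, 9, 0, 7, 1, 9)
  "290711" → prefix "29071" already present; 1 new (1)
  "2907172708" → prefix "29071" already present; 5 new (7, 2, 7, 0, 8)
  "3382352651" → prefix "33823" already present; 5 new (5, 2, 6, 5, 1)
  "33823216" → prefix "33823" already present; 3 new (2, 1, 6)
  "3382337454" → prefix "33823" already present; 5 new (3, 7, 4, 5, 4)
  "290715773" → prefix "29071" already present; 4 new (5, 7, 7, 3)
  "29071891" → prefix "29071" already present; 3 new (8, 9, 1)
  "338234" → prefix "33823" already present; 1 new (4)
  "290710417" → prefix "29071" already present; 4 new (0, 4, 1, 7)
  "2907179269" → prefix "290717" already present; 4 new (9, 2, 6, 9)
  "33823880" → prefix "33823" already present; 3 new (8, 8, 0)
  "33823112" → prefix "338231" already present; 2 new (1, 2)
  "290717" → prefix "290717" already present; 0 new (none)
  "290716" → prefix "29071" already present; 1 new (6)
  "338239" → prefix "33823" already present; 1 new (9)
Total nodes = 6 + 6 + 1 + 5 + 5 + 3 + 5 + 4 + 3 + 1 + 4 + 4 + 3 + 2 + 0 + 1 + 1 = 54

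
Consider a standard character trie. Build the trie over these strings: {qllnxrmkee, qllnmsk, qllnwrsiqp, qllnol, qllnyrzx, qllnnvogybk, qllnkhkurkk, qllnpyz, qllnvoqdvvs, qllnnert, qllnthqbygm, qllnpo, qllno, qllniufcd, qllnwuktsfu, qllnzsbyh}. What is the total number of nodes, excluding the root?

Trace insertions, counting only characters that open a new branch:
  "qllnxrmkee" → 10 new (q, l, l, n, x, r, m, k, e, e)
  "qllnmsk" → prefix "qlln" already present; 3 new (m, s, k)
  "qllnwrsiqp" → prefix "qlln" already present; 6 new (w, r, s, i, q, p)
  "qllnol" → prefix "qlln" already present; 2 new (o, l)
  "qllnyrzx" → prefix "qlln" already present; 4 new (y, r, z, x)
  "qllnnvogybk" → prefix "qlln" already present; 7 new (n, v, o, g, y, b, k)
  "qllnkhkurkk" → prefix "qlln" already present; 7 new (k, h, k, u, r, k, k)
  "qllnpyz" → prefix "qlln" already present; 3 new (p, y, z)
  "qllnvoqdvvs" → prefix "qlln" already present; 7 new (v, o, q, d, v, v, s)
  "qllnnert" → prefix "qllnn" already present; 3 new (e, r, t)
  "qllnthqbygm" → prefix "qlln" already present; 7 new (t, h, q, b, y, g, m)
  "qllnpo" → prefix "qllnp" already present; 1 new (o)
  "qllno" → prefix "qllno" already present; 0 new (none)
  "qllniufcd" → prefix "qlln" already present; 5 new (i, u, f, c, d)
  "qllnwuktsfu" → prefix "qllnw" already present; 6 new (u, k, t, s, f, u)
  "qllnzsbyh" → prefix "qlln" already present; 5 new (z, s, b, y, h)
Total nodes = 10 + 3 + 6 + 2 + 4 + 7 + 7 + 3 + 7 + 3 + 7 + 1 + 0 + 5 + 6 + 5 = 76

76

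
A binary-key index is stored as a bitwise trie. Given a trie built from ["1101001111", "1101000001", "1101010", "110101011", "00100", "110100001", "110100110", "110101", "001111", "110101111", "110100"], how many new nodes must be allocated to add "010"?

2

"0" is already a path in the trie; the remaining "10" must be added.
New nodes needed: |"010"| − 1 = 3 − 1 = 2.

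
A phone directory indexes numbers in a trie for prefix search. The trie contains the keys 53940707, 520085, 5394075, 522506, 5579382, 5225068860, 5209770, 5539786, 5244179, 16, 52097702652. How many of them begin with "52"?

Filter for entries beginning with "52":
Words under "52": 520085, 5209770, 52097702652, 522506, 5225068860, 5244179
Count: 6

6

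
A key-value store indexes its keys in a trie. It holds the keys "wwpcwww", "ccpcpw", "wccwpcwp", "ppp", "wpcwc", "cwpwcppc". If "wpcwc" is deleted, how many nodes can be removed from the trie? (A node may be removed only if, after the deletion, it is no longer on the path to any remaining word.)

4

A node on "wpcwc"'s path can go only if nothing else ends at it or branches off below it.
The suffix "pcwc" (4 nodes) is used only by "wpcwc"; the node for "w" still has the child "w", so pruning stops there.
Nodes removed: 4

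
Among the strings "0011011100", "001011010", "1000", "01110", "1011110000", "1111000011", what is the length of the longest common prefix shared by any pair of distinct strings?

3

Look for the deepest trie node that still has at least two words in its subtree.
"001011010" and "0011011100" agree on "001" (3 characters) before diverging; nothing deeper is shared.
Longest shared-prefix length: 3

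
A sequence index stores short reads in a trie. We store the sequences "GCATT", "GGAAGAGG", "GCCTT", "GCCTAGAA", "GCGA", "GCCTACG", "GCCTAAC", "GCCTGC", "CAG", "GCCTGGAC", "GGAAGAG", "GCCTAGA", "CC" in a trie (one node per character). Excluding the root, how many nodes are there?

34

Insert word by word; a character creates a node only if that edge doesn't already exist:
  "GCATT" → 5 new (G, C, A, T, T)
  "GGAAGAGG" → prefix "G" already present; 7 new (G, A, A, G, A, G, G)
  "GCCTT" → prefix "GC" already present; 3 new (C, T, T)
  "GCCTAGAA" → prefix "GCCT" already present; 4 new (A, G, A, A)
  "GCGA" → prefix "GC" already present; 2 new (G, A)
  "GCCTACG" → prefix "GCCTA" already present; 2 new (C, G)
  "GCCTAAC" → prefix "GCCTA" already present; 2 new (A, C)
  "GCCTGC" → prefix "GCCT" already present; 2 new (G, C)
  "CAG" → 3 new (C, A, G)
  "GCCTGGAC" → prefix "GCCTG" already present; 3 new (G, A, C)
  "GGAAGAG" → prefix "GGAAGAG" already present; 0 new (none)
  "GCCTAGA" → prefix "GCCTAGA" already present; 0 new (none)
  "CC" → prefix "C" already present; 1 new (C)
Total nodes = 5 + 7 + 3 + 4 + 2 + 2 + 2 + 2 + 3 + 3 + 0 + 0 + 1 = 34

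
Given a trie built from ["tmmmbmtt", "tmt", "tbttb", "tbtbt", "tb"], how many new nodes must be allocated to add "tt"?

1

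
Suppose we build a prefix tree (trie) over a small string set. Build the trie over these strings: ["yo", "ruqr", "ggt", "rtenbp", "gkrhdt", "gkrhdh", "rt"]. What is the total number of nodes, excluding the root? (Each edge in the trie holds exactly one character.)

Trie structure (* marks end of a word):
(root)
├─ g
│  ├─ g
│  │  └─ t *
│  └─ k
│     └─ r
│        └─ h
│           └─ d
│              ├─ h *
│              └─ t *
├─ r
│  ├─ t *
│  │  └─ e
│  │     └─ n
│  │        └─ b
│  │           └─ p *
│  └─ u
│     └─ q
│        └─ r *
└─ y
   └─ o *
Counting every labelled node above: 20.

20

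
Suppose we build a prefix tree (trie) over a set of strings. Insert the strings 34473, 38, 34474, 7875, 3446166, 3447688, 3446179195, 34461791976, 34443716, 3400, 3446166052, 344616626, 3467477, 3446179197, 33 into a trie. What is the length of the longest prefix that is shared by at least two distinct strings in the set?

Equivalently: take the maximum, over all pairs, of their longest common prefix length.
"3446179197" and "34461791976" agree on "3446179197" (10 characters) before diverging; nothing deeper is shared.
Longest shared-prefix length: 10

10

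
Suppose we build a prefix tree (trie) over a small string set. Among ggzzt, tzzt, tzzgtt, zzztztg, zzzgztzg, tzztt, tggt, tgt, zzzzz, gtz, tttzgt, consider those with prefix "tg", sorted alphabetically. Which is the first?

Words with prefix "tg", in lexicographic order: "tggt", "tgt"
Position 1: tggt

tggt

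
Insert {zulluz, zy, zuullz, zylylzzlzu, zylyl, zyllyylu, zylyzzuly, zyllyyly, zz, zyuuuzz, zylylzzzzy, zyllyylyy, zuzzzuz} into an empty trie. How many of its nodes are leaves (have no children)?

A leaf is a node with no children — equivalently, the end of a word that is not a proper prefix of any other stored word.
Those words: "zulluz", "zuullz", "zuzzzuz", "zyllyylu", "zyllyylyy", "zylylzzlzu", "zylylzzzzy", "zylyzzuly", "zyuuuzz", "zz"
Leaf count: 10

10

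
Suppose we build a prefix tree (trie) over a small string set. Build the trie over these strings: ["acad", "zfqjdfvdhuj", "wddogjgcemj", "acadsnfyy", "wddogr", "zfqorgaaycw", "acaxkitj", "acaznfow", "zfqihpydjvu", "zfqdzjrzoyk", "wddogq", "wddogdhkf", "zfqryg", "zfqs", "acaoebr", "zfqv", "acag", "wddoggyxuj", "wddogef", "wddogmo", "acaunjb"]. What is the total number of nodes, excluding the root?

94

Insert word by word; a character creates a node only if that edge doesn't already exist:
  "acad" → 4 new (a, c, a, d)
  "zfqjdfvdhuj" → 11 new (z, f, q, j, d, f, v, d, h, u, j)
  "wddogjgcemj" → 11 new (w, d, d, o, g, j, g, c, e, m, j)
  "acadsnfyy" → prefix "acad" already present; 5 new (s, n, f, y, y)
  "wddogr" → prefix "wddog" already present; 1 new (r)
  "zfqorgaaycw" → prefix "zfq" already present; 8 new (o, r, g, a, a, y, c, w)
  "acaxkitj" → prefix "aca" already present; 5 new (x, k, i, t, j)
  "acaznfow" → prefix "aca" already present; 5 new (z, n, f, o, w)
  "zfqihpydjvu" → prefix "zfq" already present; 8 new (i, h, p, y, d, j, v, u)
  "zfqdzjrzoyk" → prefix "zfq" already present; 8 new (d, z, j, r, z, o, y, k)
  "wddogq" → prefix "wddog" already present; 1 new (q)
  "wddogdhkf" → prefix "wddog" already present; 4 new (d, h, k, f)
  "zfqryg" → prefix "zfq" already present; 3 new (r, y, g)
  "zfqs" → prefix "zfq" already present; 1 new (s)
  "acaoebr" → prefix "aca" already present; 4 new (o, e, b, r)
  "zfqv" → prefix "zfq" already present; 1 new (v)
  "acag" → prefix "aca" already present; 1 new (g)
  "wddoggyxuj" → prefix "wddog" already present; 5 new (g, y, x, u, j)
  "wddogef" → prefix "wddog" already present; 2 new (e, f)
  "wddogmo" → prefix "wddog" already present; 2 new (m, o)
  "acaunjb" → prefix "aca" already present; 4 new (u, n, j, b)
Total nodes = 4 + 11 + 11 + 5 + 1 + 8 + 5 + 5 + 8 + 8 + 1 + 4 + 3 + 1 + 4 + 1 + 1 + 5 + 2 + 2 + 4 = 94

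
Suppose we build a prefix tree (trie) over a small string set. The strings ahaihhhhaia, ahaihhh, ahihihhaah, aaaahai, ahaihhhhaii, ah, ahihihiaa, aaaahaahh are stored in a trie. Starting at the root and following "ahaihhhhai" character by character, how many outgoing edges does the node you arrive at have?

The children of the "ahaihhhhai" node are the distinct next characters among strings starting with "ahaihhhhai".
Distinct next characters after "ahaihhhhai": a, i.
That node has 2 child edges.

2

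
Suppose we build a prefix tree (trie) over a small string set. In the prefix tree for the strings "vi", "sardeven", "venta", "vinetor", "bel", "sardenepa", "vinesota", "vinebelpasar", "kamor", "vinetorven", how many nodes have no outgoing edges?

Leaves are exactly the stored words that no other stored word extends.
Those words: "bel", "kamor", "sardenepa", "sardeven", "venta", "vinebelpasar", "vinesota", "vinetorven"
Leaf count: 8

8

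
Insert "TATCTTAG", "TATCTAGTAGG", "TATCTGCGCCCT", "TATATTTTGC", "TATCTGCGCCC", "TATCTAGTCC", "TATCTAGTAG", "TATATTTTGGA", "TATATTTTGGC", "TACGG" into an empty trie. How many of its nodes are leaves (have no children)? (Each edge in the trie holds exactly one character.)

Leaves are exactly the stored words that no other stored word extends.
Those words: "TACGG", "TATATTTTGC", "TATATTTTGGA", "TATATTTTGGC", "TATCTAGTAGG", "TATCTAGTCC", "TATCTGCGCCCT", "TATCTTAG"
Leaf count: 8

8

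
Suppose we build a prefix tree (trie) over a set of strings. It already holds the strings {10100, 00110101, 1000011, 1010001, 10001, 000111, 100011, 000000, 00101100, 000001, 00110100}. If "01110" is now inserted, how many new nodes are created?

4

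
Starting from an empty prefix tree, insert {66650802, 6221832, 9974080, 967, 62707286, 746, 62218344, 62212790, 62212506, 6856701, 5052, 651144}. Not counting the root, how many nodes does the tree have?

56

For each word, the new-node count is its length minus the longest prefix already in the trie:
  "66650802" → 8 new (6, 6, 6, 5, 0, 8, 0, 2)
  "6221832" → prefix "6" already present; 6 new (2, 2, 1, 8, 3, 2)
  "9974080" → 7 new (9, 9, 7, 4, 0, 8, 0)
  "967" → prefix "9" already present; 2 new (6, 7)
  "62707286" → prefix "62" already present; 6 new (7, 0, 7, 2, 8, 6)
  "746" → 3 new (7, 4, 6)
  "62218344" → prefix "622183" already present; 2 new (4, 4)
  "62212790" → prefix "6221" already present; 4 new (2, 7, 9, 0)
  "62212506" → prefix "62212" already present; 3 new (5, 0, 6)
  "6856701" → prefix "6" already present; 6 new (8, 5, 6, 7, 0, 1)
  "5052" → 4 new (5, 0, 5, 2)
  "651144" → prefix "6" already present; 5 new (5, 1, 1, 4, 4)
Total nodes = 8 + 6 + 7 + 2 + 6 + 3 + 2 + 4 + 3 + 6 + 4 + 5 = 56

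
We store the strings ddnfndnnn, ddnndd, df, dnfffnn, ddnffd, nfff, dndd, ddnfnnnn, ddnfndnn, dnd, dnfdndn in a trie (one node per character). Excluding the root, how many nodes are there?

34

Trie structure (* marks end of a word):
(root)
├─ d
│  ├─ d
│  │  └─ n
│  │     ├─ f
│  │     │  ├─ f
│  │     │  │  └─ d *
│  │     │  └─ n
│  │     │     ├─ d
│  │     │     │  └─ n
│  │     │     │     └─ n *
│  │     │     │        └─ n *
│  │     │     └─ n
│  │     │        └─ n
│  │     │           └─ n *
│  │     └─ n
│  │        └─ d
│  │           └─ d *
│  ├─ f *
│  └─ n
│     ├─ d *
│     │  └─ d *
│     └─ f
│        ├─ d
│        │  └─ n
│        │     └─ d
│        │        └─ n *
│        └─ f
│           └─ f
│              └─ n
│                 └─ n *
└─ n
   └─ f
      └─ f
         └─ f *
Counting every labelled node above: 34.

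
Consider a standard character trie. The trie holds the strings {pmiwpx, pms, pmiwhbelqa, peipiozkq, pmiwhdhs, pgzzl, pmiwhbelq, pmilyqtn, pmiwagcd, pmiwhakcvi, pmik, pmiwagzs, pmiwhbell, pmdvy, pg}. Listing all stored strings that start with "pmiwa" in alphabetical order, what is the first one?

pmiwagcd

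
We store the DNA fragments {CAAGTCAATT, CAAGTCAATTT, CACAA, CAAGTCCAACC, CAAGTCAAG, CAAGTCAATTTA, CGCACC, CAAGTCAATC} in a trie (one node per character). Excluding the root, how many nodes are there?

Insert word by word; a character creates a node only if that edge doesn't already exist:
  "CAAGTCAATT" → 10 new (C, A, A, G, T, C, A, A, T, T)
  "CAAGTCAATTT" → prefix "CAAGTCAATT" already present; 1 new (T)
  "CACAA" → prefix "CA" already present; 3 new (C, A, A)
  "CAAGTCCAACC" → prefix "CAAGTC" already present; 5 new (C, A, A, C, C)
  "CAAGTCAAG" → prefix "CAAGTCAA" already present; 1 new (G)
  "CAAGTCAATTTA" → prefix "CAAGTCAATTT" already present; 1 new (A)
  "CGCACC" → prefix "C" already present; 5 new (G, C, A, C, C)
  "CAAGTCAATC" → prefix "CAAGTCAAT" already present; 1 new (C)
Total nodes = 10 + 1 + 3 + 5 + 1 + 1 + 5 + 1 = 27

27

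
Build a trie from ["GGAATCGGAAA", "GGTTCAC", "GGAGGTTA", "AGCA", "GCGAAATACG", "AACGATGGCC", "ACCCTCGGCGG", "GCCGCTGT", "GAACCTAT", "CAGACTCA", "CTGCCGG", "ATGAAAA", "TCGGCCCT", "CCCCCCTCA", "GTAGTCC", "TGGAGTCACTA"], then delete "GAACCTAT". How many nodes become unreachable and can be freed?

Walk "GAACCTAT" from the leaf back toward the root, removing each node that no remaining word uses.
The suffix "AACCTAT" (7 nodes) is used only by "GAACCTAT"; the node for "G" still has the child "G", so pruning stops there.
Nodes removed: 7

7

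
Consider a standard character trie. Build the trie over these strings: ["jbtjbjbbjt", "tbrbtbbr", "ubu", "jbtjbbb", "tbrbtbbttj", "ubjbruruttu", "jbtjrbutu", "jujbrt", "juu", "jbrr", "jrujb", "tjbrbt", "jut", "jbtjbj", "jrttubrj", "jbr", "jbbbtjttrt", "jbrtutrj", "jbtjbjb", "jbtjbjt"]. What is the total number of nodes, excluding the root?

For each word, the new-node count is its length minus the longest prefix already in the trie:
  "jbtjbjbbjt" → 10 new (j, b, t, j, b, j, b, b, j, t)
  "tbrbtbbr" → 8 new (t, b, r, b, t, b, b, r)
  "ubu" → 3 new (u, b, u)
  "jbtjbbb" → prefix "jbtjb" already present; 2 new (b, b)
  "tbrbtbbttj" → prefix "tbrbtbb" already present; 3 new (t, t, j)
  "ubjbruruttu" → prefix "ub" already present; 9 new (j, b, r, u, r, u, t, t, u)
  "jbtjrbutu" → prefix "jbtj" already present; 5 new (r, b, u, t, u)
  "jujbrt" → prefix "j" already present; 5 new (u, j, b, r, t)
  "juu" → prefix "ju" already present; 1 new (u)
  "jbrr" → prefix "jb" already present; 2 new (r, r)
  "jrujb" → prefix "j" already present; 4 new (r, u, j, b)
  "tjbrbt" → prefix "t" already present; 5 new (j, b, r, b, t)
  "jut" → prefix "ju" already present; 1 new (t)
  "jbtjbj" → prefix "jbtjbj" already present; 0 new (none)
  "jrttubrj" → prefix "jr" already present; 6 new (t, t, u, b, r, j)
  "jbr" → prefix "jbr" already present; 0 new (none)
  "jbbbtjttrt" → prefix "jb" already present; 8 new (b, b, t, j, t, t, r, t)
  "jbrtutrj" → prefix "jbr" already present; 5 new (t, u, t, r, j)
  "jbtjbjb" → prefix "jbtjbjb" already present; 0 new (none)
  "jbtjbjt" → prefix "jbtjbj" already present; 1 new (t)
Total nodes = 10 + 8 + 3 + 2 + 3 + 9 + 5 + 5 + 1 + 2 + 4 + 5 + 1 + 0 + 6 + 0 + 8 + 5 + 0 + 1 = 78

78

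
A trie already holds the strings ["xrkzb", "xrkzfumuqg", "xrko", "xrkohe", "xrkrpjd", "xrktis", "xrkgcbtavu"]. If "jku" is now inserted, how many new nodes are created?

3

"jku" shares no prefix with any stored word, so all 3 characters open new nodes.
3 − 0 = 3 new nodes.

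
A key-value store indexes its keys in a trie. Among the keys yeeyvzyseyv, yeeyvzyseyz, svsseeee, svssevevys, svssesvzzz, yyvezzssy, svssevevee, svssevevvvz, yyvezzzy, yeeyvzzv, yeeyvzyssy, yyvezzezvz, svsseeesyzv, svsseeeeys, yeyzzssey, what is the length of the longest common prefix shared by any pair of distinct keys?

10

Look for the deepest trie node that still has at least two words in its subtree.
e.g. "yeeyvzyseyv" and "yeeyvzyseyz" share the prefix "yeeyvzysey" of length 10; no pair shares a longer one.
Longest shared-prefix length: 10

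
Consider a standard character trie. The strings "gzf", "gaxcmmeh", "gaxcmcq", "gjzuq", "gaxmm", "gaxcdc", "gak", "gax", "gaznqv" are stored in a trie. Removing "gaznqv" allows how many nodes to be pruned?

A node on "gaznqv"'s path can go only if nothing else ends at it or branches off below it.
The suffix "znqv" (4 nodes) is used only by "gaznqv"; the node for "ga" still has the child "x", so pruning stops there.
Nodes removed: 4

4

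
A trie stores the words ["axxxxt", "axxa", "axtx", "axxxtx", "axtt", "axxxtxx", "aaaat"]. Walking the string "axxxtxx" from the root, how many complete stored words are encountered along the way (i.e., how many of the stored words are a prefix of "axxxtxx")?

Check each prefix of "axxxtxx" against the stored set — each match is an end-marker on the path.
Prefixes of the query that are stored words: "axxxtx", "axxxtxx"
Count: 2

2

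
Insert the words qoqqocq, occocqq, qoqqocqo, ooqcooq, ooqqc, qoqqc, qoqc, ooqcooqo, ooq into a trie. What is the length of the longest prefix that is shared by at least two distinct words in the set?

Equivalently: take the maximum, over all pairs, of their longest common prefix length.
"ooqcooq" and "ooqcooqo" agree on "ooqcooq" (7 characters) before diverging; nothing deeper is shared.
Longest shared-prefix length: 7

7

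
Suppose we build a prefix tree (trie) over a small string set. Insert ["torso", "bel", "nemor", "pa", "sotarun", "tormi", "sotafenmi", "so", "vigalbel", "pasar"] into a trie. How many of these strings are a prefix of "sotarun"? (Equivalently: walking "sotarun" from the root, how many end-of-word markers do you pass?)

2

Traverse "sotarun" character by character; count nodes along the way that are marked as word ends.
Prefixes of the query that are stored words: "so", "sotarun"
Count: 2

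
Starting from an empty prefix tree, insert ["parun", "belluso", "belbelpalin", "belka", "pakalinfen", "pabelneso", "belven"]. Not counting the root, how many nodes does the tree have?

40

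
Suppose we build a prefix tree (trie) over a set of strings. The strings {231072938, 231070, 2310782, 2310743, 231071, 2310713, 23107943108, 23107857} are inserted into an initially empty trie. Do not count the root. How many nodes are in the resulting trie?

Insert word by word; a character creates a node only if that edge doesn't already exist:
  "231072938" → 9 new (2, 3, 1, 0, 7, 2, 9, 3, 8)
  "231070" → prefix "23107" already present; 1 new (0)
  "2310782" → prefix "23107" already present; 2 new (8, 2)
  "2310743" → prefix "23107" already present; 2 new (4, 3)
  "231071" → prefix "23107" already present; 1 new (1)
  "2310713" → prefix "231071" already present; 1 new (3)
  "23107943108" → prefix "23107" already present; 6 new (9, 4, 3, 1, 0, 8)
  "23107857" → prefix "231078" already present; 2 new (5, 7)
Total nodes = 9 + 1 + 2 + 2 + 1 + 1 + 6 + 2 = 24

24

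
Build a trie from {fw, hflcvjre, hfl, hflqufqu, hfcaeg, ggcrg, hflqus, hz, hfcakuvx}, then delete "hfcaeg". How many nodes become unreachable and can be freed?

2

After clearing the end-marker at "hfcaeg", prune upward until reaching a node still needed by another word.
The suffix "eg" (2 nodes) is used only by "hfcaeg"; the node for "hfca" still has the child "k", so pruning stops there.
Nodes removed: 2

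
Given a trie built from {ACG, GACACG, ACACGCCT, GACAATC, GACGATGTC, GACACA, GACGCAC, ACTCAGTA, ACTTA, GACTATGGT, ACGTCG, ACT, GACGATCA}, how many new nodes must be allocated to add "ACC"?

"AC" is already a path in the trie; the remaining "C" must be added.
So 3 − 2 = 1 new nodes.

1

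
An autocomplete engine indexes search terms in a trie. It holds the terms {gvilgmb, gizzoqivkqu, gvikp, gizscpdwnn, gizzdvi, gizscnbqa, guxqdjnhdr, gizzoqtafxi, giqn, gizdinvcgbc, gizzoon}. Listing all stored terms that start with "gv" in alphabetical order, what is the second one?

gvilgmb

Words with prefix "gv", in lexicographic order: "gvikp", "gvilgmb"
The 2nd is gvilgmb.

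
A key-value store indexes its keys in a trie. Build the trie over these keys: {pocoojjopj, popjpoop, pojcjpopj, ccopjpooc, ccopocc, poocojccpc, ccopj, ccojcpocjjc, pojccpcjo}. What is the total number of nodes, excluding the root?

56

Insert word by word; a character creates a node only if that edge doesn't already exist:
  "pocoojjopj" → 10 new (p, o, c, o, o, j, j, o, p, j)
  "popjpoop" → prefix "po" already present; 6 new (p, j, p, o, o, p)
  "pojcjpopj" → prefix "po" already present; 7 new (j, c, j, p, o, p, j)
  "ccopjpooc" → 9 new (c, c, o, p, j, p, o, o, c)
  "ccopocc" → prefix "ccop" already present; 3 new (o, c, c)
  "poocojccpc" → prefix "po" already present; 8 new (o, c, o, j, c, c, p, c)
  "ccopj" → prefix "ccopj" already present; 0 new (none)
  "ccojcpocjjc" → prefix "cco" already present; 8 new (j, c, p, o, c, j, j, c)
  "pojccpcjo" → prefix "pojc" already present; 5 new (c, p, c, j, o)
Total nodes = 10 + 6 + 7 + 9 + 3 + 8 + 0 + 8 + 5 = 56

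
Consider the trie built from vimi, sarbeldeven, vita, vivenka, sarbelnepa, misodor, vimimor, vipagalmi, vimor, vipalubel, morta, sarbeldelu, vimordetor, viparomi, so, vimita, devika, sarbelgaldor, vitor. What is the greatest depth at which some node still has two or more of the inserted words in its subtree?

8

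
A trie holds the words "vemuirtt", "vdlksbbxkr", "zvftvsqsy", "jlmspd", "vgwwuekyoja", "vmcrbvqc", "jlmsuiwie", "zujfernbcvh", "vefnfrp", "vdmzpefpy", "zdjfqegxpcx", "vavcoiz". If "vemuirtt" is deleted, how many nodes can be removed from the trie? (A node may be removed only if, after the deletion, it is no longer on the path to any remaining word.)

6

Walk "vemuirtt" from the leaf back toward the root, removing each node that no remaining word uses.
The suffix "muirtt" (6 nodes) is used only by "vemuirtt"; the node for "ve" still has the child "f", so pruning stops there.
Nodes removed: 6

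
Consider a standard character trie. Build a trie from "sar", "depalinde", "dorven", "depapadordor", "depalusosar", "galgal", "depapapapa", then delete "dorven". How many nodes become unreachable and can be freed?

5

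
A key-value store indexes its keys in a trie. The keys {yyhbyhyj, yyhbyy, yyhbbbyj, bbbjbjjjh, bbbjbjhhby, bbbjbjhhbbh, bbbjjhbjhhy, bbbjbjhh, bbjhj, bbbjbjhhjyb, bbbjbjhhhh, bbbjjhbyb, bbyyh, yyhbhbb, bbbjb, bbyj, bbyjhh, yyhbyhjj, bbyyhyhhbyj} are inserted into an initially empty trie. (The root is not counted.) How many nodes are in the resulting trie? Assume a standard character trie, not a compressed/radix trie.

Count nodes per top-level branch (shared prefixes stored once):
  'b'-branch (bbbjb, bbbjbjhh, bbbjbjhhbbh, bbbjbjhhby, bbbjbjhhhh, bbbjbjhhjyb, bbbjbjjjh, bbbjjhbjhhy, bbbjjhbyb, bbjhj, bbyj, bbyjhh, bbyyh, bbyyhyhhbyj): 44 nodes
  'y'-branch (yyhbbbyj, yyhbhbb, yyhbyhjj, yyhbyhyj, yyhbyy): 18 nodes
Sum: 62

62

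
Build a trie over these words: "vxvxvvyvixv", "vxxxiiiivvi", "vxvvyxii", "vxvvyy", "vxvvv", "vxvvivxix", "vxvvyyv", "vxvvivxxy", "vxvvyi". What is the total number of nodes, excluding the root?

Trace insertions, counting only characters that open a new branch:
  "vxvxvvyvixv" → 11 new (v, x, v, x, v, v, y, v, i, x, v)
  "vxxxiiiivvi" → prefix "vx" already present; 9 new (x, x, i, i, i, i, v, v, i)
  "vxvvyxii" → prefix "vxv" already present; 5 new (v, y, x, i, i)
  "vxvvyy" → prefix "vxvvy" already present; 1 new (y)
  "vxvvv" → prefix "vxvv" already present; 1 new (v)
  "vxvvivxix" → prefix "vxvv" already present; 5 new (i, v, x, i, x)
  "vxvvyyv" → prefix "vxvvyy" already present; 1 new (v)
  "vxvvivxxy" → prefix "vxvvivx" already present; 2 new (x, y)
  "vxvvyi" → prefix "vxvvy" already present; 1 new (i)
Total nodes = 11 + 9 + 5 + 1 + 1 + 5 + 1 + 2 + 1 = 36

36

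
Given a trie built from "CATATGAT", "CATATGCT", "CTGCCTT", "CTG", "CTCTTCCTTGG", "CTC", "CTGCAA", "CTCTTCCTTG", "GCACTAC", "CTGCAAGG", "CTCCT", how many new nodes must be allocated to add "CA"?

"CA" is already a full path in the trie; only an end-marker is added.
No new nodes are needed: 0.

0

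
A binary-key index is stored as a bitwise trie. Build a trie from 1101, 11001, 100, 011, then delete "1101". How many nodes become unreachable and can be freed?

A node on "1101"'s path can go only if nothing else ends at it or branches off below it.
The suffix "1" (1 node) is used only by "1101"; the node for "110" still has the child "0", so pruning stops there.
Nodes removed: 1

1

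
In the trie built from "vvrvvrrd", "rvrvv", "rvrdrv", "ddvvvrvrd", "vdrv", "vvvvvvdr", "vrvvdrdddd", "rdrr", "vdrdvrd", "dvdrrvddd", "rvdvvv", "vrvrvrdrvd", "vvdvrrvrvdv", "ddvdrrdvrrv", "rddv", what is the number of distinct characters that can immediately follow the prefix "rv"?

2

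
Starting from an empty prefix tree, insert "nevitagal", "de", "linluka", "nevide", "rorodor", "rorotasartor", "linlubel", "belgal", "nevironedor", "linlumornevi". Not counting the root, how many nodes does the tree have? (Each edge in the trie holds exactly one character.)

58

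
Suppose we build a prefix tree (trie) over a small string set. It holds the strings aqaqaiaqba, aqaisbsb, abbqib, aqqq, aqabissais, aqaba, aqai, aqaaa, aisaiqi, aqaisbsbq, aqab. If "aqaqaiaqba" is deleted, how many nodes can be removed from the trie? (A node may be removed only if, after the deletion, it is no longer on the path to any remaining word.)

After clearing the end-marker at "aqaqaiaqba", prune upward until reaching a node still needed by another word.
The suffix "qaiaqba" (7 nodes) is used only by "aqaqaiaqba"; the node for "aqa" still has the child "i", so pruning stops there.
Nodes removed: 7

7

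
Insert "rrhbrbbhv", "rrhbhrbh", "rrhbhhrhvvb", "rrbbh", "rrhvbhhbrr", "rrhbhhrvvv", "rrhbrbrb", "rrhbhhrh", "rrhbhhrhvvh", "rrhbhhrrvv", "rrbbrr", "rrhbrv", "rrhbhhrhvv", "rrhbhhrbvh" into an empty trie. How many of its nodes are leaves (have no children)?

A leaf is a node with no children — equivalently, the end of a word that is not a proper prefix of any other stored word.
Those words: "rrbbh", "rrbbrr", "rrhbhhrbvh", "rrhbhhrhvvb", "rrhbhhrhvvh", "rrhbhhrrvv", "rrhbhhrvvv", "rrhbhrbh", "rrhbrbbhv", "rrhbrbrb", "rrhbrv", "rrhvbhhbrr"
Leaf count: 12

12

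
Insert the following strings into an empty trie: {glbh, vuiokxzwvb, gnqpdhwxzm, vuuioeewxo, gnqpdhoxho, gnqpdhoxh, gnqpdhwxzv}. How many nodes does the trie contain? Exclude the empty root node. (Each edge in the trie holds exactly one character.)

Trie structure (* marks end of a word):
(root)
├─ g
│  ├─ l
│  │  └─ b
│  │     └─ h *
│  └─ n
│     └─ q
│        └─ p
│           └─ d
│              └─ h
│                 ├─ o
│                 │  └─ x
│                 │     └─ h *
│                 │        └─ o *
│                 └─ w
│                    └─ x
│                       └─ z
│                          ├─ m *
│                          └─ v *
└─ v
   └─ u
      ├─ i
      │  └─ o
      │     └─ k
      │        └─ x
      │           └─ z
      │              └─ w
      │                 └─ v
      │                    └─ b *
      └─ u
         └─ i
            └─ o
               └─ e
                  └─ e
                     └─ w
                        └─ x
                           └─ o *
Counting every labelled node above: 36.

36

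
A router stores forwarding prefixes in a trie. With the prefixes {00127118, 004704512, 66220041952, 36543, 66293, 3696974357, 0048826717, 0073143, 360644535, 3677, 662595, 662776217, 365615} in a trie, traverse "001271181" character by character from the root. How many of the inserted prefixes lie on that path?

1

Traverse "001271181" character by character; count nodes along the way that are marked as word ends.
Prefixes of the query that are stored words: "00127118"
Count: 1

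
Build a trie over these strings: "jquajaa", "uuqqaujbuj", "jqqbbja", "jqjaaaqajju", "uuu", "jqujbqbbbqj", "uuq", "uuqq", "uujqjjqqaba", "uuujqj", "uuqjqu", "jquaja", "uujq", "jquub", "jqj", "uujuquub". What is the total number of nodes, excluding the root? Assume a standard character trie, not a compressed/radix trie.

62

Count nodes per top-level branch (shared prefixes stored once):
  'j'-branch (jqj, jqjaaaqajju, jqqbbja, jquaja, jquajaa, jqujbqbbbqj, jquub): 31 nodes
  'u'-branch (uujq, uujqjjqqaba, uujuquub, uuq, uuqjqu, uuqq, uuqqaujbuj, uuu, uuujqj): 31 nodes
Sum: 62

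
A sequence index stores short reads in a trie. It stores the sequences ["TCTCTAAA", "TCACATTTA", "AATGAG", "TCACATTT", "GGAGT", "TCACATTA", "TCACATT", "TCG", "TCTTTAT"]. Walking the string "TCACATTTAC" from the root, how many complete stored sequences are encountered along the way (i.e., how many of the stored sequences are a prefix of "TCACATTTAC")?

3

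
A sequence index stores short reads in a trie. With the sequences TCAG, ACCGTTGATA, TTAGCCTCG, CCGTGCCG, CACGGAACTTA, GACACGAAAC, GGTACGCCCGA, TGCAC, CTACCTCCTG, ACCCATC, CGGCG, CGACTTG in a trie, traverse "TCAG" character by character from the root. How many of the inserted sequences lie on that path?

Traverse "TCAG" character by character; count nodes along the way that are marked as word ends.
Prefixes of the query that are stored words: "TCAG"
Count: 1

1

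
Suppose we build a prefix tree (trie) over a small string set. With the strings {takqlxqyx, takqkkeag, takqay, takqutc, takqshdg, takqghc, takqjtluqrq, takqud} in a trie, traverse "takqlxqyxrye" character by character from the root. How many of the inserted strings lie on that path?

Walk "takqlxqyxrye" from the root; an end-of-word marker is hit whenever a stored word is a prefix of "takqlxqyxrye".
Prefixes of the query that are stored words: "takqlxqyx"
Count: 1

1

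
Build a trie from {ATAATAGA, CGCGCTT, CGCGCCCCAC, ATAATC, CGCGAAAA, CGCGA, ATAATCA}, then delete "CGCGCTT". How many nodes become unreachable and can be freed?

2

After clearing the end-marker at "CGCGCTT", prune upward until reaching a node still needed by another word.
The suffix "TT" (2 nodes) is used only by "CGCGCTT"; the node for "CGCGC" still has the child "C", so pruning stops there.
Nodes removed: 2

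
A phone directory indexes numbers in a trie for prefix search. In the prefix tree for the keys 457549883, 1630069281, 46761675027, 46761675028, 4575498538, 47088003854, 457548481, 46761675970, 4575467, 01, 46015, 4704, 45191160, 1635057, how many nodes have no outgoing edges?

14

Leaves are exactly the stored words that no other stored word extends.
Those words: "01", "1630069281", "1635057", "45191160", "4575467", "457548481", "4575498538", "457549883", "46015", "46761675027", "46761675028", "46761675970", "4704", "47088003854"
Leaf count: 14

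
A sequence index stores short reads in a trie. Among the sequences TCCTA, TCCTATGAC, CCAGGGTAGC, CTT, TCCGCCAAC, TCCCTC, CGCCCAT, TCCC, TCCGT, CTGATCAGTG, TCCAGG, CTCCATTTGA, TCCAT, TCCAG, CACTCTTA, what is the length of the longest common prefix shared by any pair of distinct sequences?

Equivalently: take the maximum, over all pairs, of their longest common prefix length.
e.g. "TCCAG" and "TCCAGG" share the prefix "TCCAG" of length 5; no pair shares a longer one.
Longest shared-prefix length: 5

5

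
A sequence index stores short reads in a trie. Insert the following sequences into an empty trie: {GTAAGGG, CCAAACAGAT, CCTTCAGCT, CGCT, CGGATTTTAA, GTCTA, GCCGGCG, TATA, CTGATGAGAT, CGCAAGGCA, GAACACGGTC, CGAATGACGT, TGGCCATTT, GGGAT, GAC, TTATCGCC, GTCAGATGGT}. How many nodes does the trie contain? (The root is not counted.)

Insert word by word; a character creates a node only if that edge doesn't already exist:
  "GTAAGGG" → 7 new (G, T, A, A, G, G, G)
  "CCAAACAGAT" → 10 new (C, C, A, A, A, C, A, G, A, T)
  "CCTTCAGCT" → prefix "CC" already present; 7 new (T, T, C, A, G, C, T)
  "CGCT" → prefix "C" already present; 3 new (G, C, T)
  "CGGATTTTAA" → prefix "CG" already present; 8 new (G, A, T, T, T, T, A, A)
  "GTCTA" → prefix "GT" already present; 3 new (C, T, A)
  "GCCGGCG" → prefix "G" already present; 6 new (C, C, G, G, C, G)
  "TATA" → 4 new (T, A, T, A)
  "CTGATGAGAT" → prefix "C" already present; 9 new (T, G, A, T, G, A, G, A, T)
  "CGCAAGGCA" → prefix "CGC" already present; 6 new (A, A, G, G, C, A)
  "GAACACGGTC" → prefix "G" already present; 9 new (A, A, C, A, C, G, G, T, C)
  "CGAATGACGT" → prefix "CG" already present; 8 new (A, A, T, G, A, C, G, T)
  "TGGCCATTT" → prefix "T" already present; 8 new (G, G, C, C, A, T, T, T)
  "GGGAT" → prefix "G" already present; 4 new (G, G, A, T)
  "GAC" → prefix "GA" already present; 1 new (C)
  "TTATCGCC" → prefix "T" already present; 7 new (T, A, T, C, G, C, C)
  "GTCAGATGGT" → prefix "GTC" already present; 7 new (A, G, A, T, G, G, T)
Total nodes = 7 + 10 + 7 + 3 + 8 + 3 + 6 + 4 + 9 + 6 + 9 + 8 + 8 + 4 + 1 + 7 + 7 = 107

107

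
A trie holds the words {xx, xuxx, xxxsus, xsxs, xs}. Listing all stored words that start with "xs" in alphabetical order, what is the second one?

xsxs

Words with prefix "xs", in lexicographic order: "xs", "xsxs"
Position 2: xsxs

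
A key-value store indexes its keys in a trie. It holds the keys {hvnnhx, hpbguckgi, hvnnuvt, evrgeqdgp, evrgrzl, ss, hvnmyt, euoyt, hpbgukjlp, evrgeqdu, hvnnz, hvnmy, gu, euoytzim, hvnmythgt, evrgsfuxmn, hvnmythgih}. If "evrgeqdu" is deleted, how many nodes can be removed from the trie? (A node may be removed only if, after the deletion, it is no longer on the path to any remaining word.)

1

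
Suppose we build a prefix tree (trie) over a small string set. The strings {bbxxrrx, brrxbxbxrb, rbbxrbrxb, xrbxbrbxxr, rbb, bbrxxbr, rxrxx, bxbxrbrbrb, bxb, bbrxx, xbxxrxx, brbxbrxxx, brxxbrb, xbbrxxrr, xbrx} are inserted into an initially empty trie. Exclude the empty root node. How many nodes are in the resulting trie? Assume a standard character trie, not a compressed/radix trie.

For each word, the new-node count is its length minus the longest prefix already in the trie:
  "bbxxrrx" → 7 new (b, b, x, x, r, r, x)
  "brrxbxbxrb" → prefix "b" already present; 9 new (r, r, x, b, x, b, x, r, b)
  "rbbxrbrxb" → 9 new (r, b, b, x, r, b, r, x, b)
  "xrbxbrbxxr" → 10 new (x, r, b, x, b, r, b, x, x, r)
  "rbb" → prefix "rbb" already present; 0 new (none)
  "bbrxxbr" → prefix "bb" already present; 5 new (r, x, x, b, r)
  "rxrxx" → prefix "r" already present; 4 new (x, r, x, x)
  "bxbxrbrbrb" → prefix "b" already present; 9 new (x, b, x, r, b, r, b, r, b)
  "bxb" → prefix "bxb" already present; 0 new (none)
  "bbrxx" → prefix "bbrxx" already present; 0 new (none)
  "xbxxrxx" → prefix "x" already present; 6 new (b, x, x, r, x, x)
  "brbxbrxxx" → prefix "br" already present; 7 new (b, x, b, r, x, x, x)
  "brxxbrb" → prefix "br" already present; 5 new (x, x, b, r, b)
  "xbbrxxrr" → prefix "xb" already present; 6 new (b, r, x, x, r, r)
  "xbrx" → prefix "xb" already present; 2 new (r, x)
Total nodes = 7 + 9 + 9 + 10 + 0 + 5 + 4 + 9 + 0 + 0 + 6 + 7 + 5 + 6 + 2 = 79

79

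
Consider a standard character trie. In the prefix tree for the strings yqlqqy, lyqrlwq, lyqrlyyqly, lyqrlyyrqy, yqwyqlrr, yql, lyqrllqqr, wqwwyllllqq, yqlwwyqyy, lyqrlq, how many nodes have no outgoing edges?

9

A leaf is a node with no children — equivalently, the end of a word that is not a proper prefix of any other stored word.
Those words: "lyqrllqqr", "lyqrlq", "lyqrlwq", "lyqrlyyqly", "lyqrlyyrqy", "wqwwyllllqq", "yqlqqy", "yqlwwyqyy", "yqwyqlrr"
Leaf count: 9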